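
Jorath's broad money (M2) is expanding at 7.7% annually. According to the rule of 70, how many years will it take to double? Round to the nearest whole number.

roughly 9 years

Doubling time ≈ 70 / 7.7 = 9.09 years.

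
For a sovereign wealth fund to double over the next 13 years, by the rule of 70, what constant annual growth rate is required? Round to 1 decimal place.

70 / 13 ≈ 5.38, so about 5.4% annually.

5.4%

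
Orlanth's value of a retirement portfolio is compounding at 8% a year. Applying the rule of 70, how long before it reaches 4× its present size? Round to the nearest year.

18 years

At 8% it doubles every 70/8 ≈ 8.75 years.
4 = 2^2, so 2 doublings → 18 years.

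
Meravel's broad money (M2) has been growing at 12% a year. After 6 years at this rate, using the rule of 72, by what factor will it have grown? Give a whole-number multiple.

2 times

Doubling time ≈ 72/12 = 6.00 years.
6/6.00 ≈ 1 doubling, so about 2^1 = 2×.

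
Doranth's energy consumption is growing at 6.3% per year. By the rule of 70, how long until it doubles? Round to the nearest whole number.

≈ 11 years

Doubling time ≈ 70 / 6.3 = 11.11 years.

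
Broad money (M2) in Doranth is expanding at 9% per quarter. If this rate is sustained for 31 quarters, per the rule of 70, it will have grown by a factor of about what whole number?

≈ 16 times

At 9% one doubling takes ≈ 7.78 quarters; 31 quarters is 4 of them, so ×16.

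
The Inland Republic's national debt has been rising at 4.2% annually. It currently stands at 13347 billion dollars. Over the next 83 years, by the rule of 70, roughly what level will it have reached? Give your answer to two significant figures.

It doubles every 70/4.2 ≈ 16.67 years, so 83 years is 4.98 doublings.
2^4.98 ≈ 31.56; 13347 × 31.56 ≈ 420000 billion dollars.

420000 billion dollars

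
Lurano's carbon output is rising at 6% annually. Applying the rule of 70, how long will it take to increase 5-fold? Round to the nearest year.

roughly 27 years

Doubling time ≈ 70/6 = 11.67 years.
Reaching 5× takes log₂(5) ≈ 2.32 doublings.
2.32 × 11.67 ≈ 27 years.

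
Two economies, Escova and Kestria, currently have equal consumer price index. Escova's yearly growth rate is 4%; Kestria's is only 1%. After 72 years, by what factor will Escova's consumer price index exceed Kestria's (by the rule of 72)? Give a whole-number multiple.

Escova pulls ahead at 3 pp per year, so the ratio doubles every 72/3 ≈ 24.00 years.
In 72 years that's 3.00 doublings: 2^3.00 ≈ 8.

about 8 times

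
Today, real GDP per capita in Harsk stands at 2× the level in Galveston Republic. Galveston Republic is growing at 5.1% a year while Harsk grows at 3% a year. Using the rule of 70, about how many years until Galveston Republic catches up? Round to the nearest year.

about 33 years

The growth-rate gap is 5.1% − 3% = 2.1 percentage points.
So the ratio between them halves every 70/2.1 ≈ 33.33 years.
A 2× gap closes after 1 halving: 1 × 33.33 ≈ 33 years.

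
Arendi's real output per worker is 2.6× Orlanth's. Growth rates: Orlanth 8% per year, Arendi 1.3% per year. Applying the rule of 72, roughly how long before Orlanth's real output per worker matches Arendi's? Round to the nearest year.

about 15 years

What matters is the difference: 6.7 pp.
Rule of 72 on the gap: the ratio halves every 72/6.7 ≈ 10.75 years.
A 2.6× gap takes log₂(2.6) ≈ 1.38 halvings to close: 1.38 × 10.75 ≈ 15 years.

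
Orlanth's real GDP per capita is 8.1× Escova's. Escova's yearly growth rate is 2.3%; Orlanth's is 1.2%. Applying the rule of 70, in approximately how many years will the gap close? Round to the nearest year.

The growth-rate gap is 2.3% − 1.2% = 1.1 percentage points.
So the ratio between them halves every 70/1.1 ≈ 63.64 years.
An 8.1× gap takes log₂(8.1) ≈ 3.02 halvings to close: 3.02 × 63.64 ≈ 192 years.

approximately 192 years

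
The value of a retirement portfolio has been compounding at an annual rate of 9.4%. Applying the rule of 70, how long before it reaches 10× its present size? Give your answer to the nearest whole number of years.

roughly 25 years

Doubling time ≈ 70/9.4 = 7.45 years.
10× is log₂ 10 ≈ 3.32 doublings, so ≈ 3.32 × 7.45 = 25 years.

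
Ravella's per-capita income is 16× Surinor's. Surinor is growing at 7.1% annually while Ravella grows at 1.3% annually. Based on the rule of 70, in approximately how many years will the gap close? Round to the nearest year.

approximately 48 years

Surinor gains on Ravella at 7.1% − 1.3% = 5.8 points a year.
At that relative rate the gap halves every 70/5.8 ≈ 12.07 years.
A 16× gap closes after 4 halvings: 4 × 12.07 ≈ 48 years.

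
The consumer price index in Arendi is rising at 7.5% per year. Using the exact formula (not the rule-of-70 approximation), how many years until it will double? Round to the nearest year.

t = ln(2) / ln(1 + 0.075) = 0.6931 / 0.072321 ≈ 9.58.
≈ 10 years.

10 years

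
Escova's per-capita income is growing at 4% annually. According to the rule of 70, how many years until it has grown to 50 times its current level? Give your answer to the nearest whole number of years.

around 99 years

At 4% it doubles every 70/4 ≈ 17.50 years.
Reaching 50× takes log₂(50) ≈ 5.64 doublings.
5.64 × 17.50 ≈ 99 years.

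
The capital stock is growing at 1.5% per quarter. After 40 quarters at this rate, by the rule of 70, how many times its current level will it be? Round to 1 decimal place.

Doubling time ≈ 70/1.5 = 46.67 quarters.
40 quarters / 46.67 ≈ 0.86 doublings → factor 2^0.86 ≈ 1.8.

about 1.8 times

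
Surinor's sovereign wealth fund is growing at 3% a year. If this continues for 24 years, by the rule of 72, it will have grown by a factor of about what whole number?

2 times

72/3 ≈ 24.00 years per doubling.
24 years fits 1 doubling: 2^1 = 2.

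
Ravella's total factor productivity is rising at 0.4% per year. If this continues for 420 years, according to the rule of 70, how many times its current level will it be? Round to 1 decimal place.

Doubles every ≈ 175.00 years (70/0.4).
420 years is 2.40 doublings; 2^2.40 ≈ 5.3×.

5.3 times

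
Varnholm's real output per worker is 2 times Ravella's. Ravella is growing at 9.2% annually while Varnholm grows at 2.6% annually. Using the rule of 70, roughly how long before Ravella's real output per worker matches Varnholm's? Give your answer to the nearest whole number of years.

The growth-rate gap is 9.2% − 2.6% = 6.6 percentage points.
So the ratio between them halves every 70/6.6 ≈ 10.61 years.
A 2 times gap closes after 1 halving: 1 × 10.61 ≈ 11 years.

about 11 years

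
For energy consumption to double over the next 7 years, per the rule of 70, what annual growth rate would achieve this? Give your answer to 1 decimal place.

around 10.0% a year

70 / 7 ≈ 10.00, so about 10.0% a year.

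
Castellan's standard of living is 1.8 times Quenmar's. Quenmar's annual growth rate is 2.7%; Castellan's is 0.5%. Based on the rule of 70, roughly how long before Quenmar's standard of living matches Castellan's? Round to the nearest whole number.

roughly 27 years

What matters is the difference: 2.2 pp.
Rule of 70 on the gap: the ratio halves every 70/2.2 ≈ 31.82 years.
A 1.8 times gap takes log₂(1.8) ≈ 0.85 halvings to close: 0.85 × 31.82 ≈ 27 years.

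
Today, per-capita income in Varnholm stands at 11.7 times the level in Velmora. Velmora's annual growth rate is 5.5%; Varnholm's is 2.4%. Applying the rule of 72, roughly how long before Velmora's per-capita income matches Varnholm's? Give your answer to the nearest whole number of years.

Velmora gains on Varnholm at 5.5% − 2.4% = 3.1 points a year.
At that relative rate the gap halves every 72/3.1 ≈ 23.23 years.
An 11.7 times gap takes log₂(11.7) ≈ 3.55 halvings to close: 3.55 × 23.23 ≈ 82 years.

82 years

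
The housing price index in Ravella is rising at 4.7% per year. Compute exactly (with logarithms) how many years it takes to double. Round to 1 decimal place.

15.1 years

t = ln(2) / ln(1 + 0.047) = 0.6931 / 0.045929 ≈ 15.09.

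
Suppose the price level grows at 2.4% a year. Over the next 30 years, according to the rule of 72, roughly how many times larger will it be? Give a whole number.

72/2.4 ≈ 30.00 years per doubling.
30 years fits 1 doubling: 2^1 = 2.

roughly 2 times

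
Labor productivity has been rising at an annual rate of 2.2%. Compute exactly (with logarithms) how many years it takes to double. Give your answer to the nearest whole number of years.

32 years

t = ln(2) / ln(1 + 0.022) = 0.6931 / 0.021761 ≈ 31.85.
≈ 32 years.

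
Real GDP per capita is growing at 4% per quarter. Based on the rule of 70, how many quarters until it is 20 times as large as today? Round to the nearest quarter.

approximately 76 quarters

At 4% it doubles every 70/4 ≈ 17.50 quarters.
20× is log₂ 20 ≈ 4.32 doublings, so ≈ 4.32 × 17.50 = 76 quarters.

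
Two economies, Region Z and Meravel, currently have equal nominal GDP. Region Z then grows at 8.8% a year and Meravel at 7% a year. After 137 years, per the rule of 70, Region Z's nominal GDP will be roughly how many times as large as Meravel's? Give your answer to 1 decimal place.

Region Z pulls ahead at 1.8 pp per year, so the ratio doubles every 70/1.8 ≈ 38.89 years.
In 137 years that's 3.52 doublings: 2^3.52 ≈ 11.5.

approximately 11.5 times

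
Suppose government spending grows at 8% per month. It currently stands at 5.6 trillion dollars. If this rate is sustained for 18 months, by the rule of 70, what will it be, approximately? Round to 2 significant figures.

≈ 23 trillion dollars

It doubles every 70/8 ≈ 8.75 months, so 18 months is 2.06 doublings.
2^2.06 ≈ 4.17; 5.6 × 4.17 ≈ 23 trillion dollars.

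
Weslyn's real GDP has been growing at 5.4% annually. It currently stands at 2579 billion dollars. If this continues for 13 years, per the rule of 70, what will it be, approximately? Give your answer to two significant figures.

approximately 5200 billion dollars

Doubling time ≈ 70/5.4 = 12.96 years.
13 years is 13/12.96 ≈ 1.00 doublings, a factor of 2^1.00 ≈ 2.00.
2579 × 2.00 ≈ 5200 billion dollars.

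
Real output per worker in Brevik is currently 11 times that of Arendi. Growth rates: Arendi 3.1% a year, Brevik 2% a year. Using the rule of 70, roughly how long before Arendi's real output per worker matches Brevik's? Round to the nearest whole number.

Arendi gains on Brevik at 3.1% − 2% = 1.1 points a year.
At that relative rate the gap halves every 70/1.1 ≈ 63.64 years.
An 11 times gap takes log₂(11) ≈ 3.46 halvings to close: 3.46 × 63.64 ≈ 220 years.

roughly 220 years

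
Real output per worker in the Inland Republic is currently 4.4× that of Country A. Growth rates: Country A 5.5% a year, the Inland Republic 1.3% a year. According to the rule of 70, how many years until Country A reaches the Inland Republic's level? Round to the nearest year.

approximately 36 years

Country A gains on the Inland Republic at 5.5% − 1.3% = 4.2 points a year.
At that relative rate the gap halves every 70/4.2 ≈ 16.67 years.
A 4.4× gap takes log₂(4.4) ≈ 2.14 halvings to close: 2.14 × 16.67 ≈ 36 years.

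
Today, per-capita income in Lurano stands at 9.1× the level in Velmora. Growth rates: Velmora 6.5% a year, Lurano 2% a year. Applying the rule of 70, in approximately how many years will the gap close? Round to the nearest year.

Velmora gains on Lurano at 6.5% − 2% = 4.5 points a year.
At that relative rate the gap halves every 70/4.5 ≈ 15.56 years.
A 9.1× gap takes log₂(9.1) ≈ 3.19 halvings to close: 3.19 × 15.56 ≈ 50 years.

roughly 50 years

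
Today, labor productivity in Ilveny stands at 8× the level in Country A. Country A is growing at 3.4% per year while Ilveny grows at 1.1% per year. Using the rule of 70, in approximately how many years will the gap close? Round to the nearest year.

approximately 91 years

Country A gains on Ilveny at 3.4% − 1.1% = 2.3 points a year.
At that relative rate the gap halves every 70/2.3 ≈ 30.43 years.
An 8× gap closes after 3 halvings: 3 × 30.43 ≈ 91 years.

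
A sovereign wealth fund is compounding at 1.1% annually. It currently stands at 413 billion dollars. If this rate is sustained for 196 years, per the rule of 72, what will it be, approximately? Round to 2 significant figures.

Doubling time ≈ 72/1.1 = 65.45 years.
196 years is 196/65.45 ≈ 2.99 doublings, a factor of 2^2.99 ≈ 7.94.
413 × 7.94 ≈ 3300 billion dollars.

approximately 3300 billion dollars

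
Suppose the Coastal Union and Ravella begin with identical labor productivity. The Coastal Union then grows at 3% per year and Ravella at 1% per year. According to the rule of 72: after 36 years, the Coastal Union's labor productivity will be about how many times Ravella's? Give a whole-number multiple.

Only the 2-point difference matters.
72/2 ≈ 36.00 years per doubling of the ratio; 36 years gives 1.00 doublings, so ≈ 2×.

≈ 2 times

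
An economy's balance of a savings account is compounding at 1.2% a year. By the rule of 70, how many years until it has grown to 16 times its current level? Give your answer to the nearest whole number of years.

approximately 233 years

At 1.2% it doubles every 70/1.2 ≈ 58.33 years.
16× is 4 doublings, so 4 × 58.33 ≈ 233 years.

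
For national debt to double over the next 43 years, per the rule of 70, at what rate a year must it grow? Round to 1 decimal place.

roughly 1.6%

70 / 43 ≈ 1.63, so about 1.6% a year.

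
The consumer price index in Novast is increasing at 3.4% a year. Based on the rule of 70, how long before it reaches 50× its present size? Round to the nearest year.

One doubling takes 70/3.4 = 20.59 years.
Reaching 50× takes log₂(50) ≈ 5.64 doublings.
5.64 × 20.59 ≈ 116 years.

around 116 years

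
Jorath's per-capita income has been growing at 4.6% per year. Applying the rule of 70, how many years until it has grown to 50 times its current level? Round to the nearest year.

Doubling time ≈ 70/4.6 = 15.22 years.
50× is log₂ 50 ≈ 5.64 doublings, so ≈ 5.64 × 15.22 = 86 years.

approximately 86 years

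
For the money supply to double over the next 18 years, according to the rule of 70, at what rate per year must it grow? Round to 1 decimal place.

70 / 18 ≈ 3.89, so about 3.9% per year.

around 3.9%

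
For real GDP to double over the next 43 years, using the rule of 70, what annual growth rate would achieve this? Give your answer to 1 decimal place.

roughly 1.6% a year

70 / 43 ≈ 1.63, so about 1.6% a year.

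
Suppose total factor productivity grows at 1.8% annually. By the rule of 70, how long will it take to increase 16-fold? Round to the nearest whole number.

One doubling takes 70/1.8 = 38.89 years.
Getting to 16× needs 4 doublings: 4 × 38.89 ≈ 156 years.

around 156 years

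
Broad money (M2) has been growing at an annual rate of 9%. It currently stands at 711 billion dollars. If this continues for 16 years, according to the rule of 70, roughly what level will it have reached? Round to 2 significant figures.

approximately 3000 billion dollars

It doubles every 70/9 ≈ 7.78 years, so 16 years is 2.06 doublings.
2^2.06 ≈ 4.17; 711 × 4.17 ≈ 3000 billion dollars.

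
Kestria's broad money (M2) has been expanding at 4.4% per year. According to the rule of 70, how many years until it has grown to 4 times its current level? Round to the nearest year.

One doubling takes 70/4.4 = 15.91 years.
Getting to 4× needs 2 doublings: 2 × 15.91 ≈ 32 years.

32 years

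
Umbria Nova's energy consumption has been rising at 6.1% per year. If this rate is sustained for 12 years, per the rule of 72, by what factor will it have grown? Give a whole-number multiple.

roughly 2 times

72/6.1 ≈ 11.80 years per doubling.
12 years fits 1 doubling: 2^1 = 2.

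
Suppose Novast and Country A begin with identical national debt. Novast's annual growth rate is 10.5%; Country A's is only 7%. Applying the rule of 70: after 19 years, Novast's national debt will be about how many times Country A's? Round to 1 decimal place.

around 1.9 times

Rate gap = 10.5% − 7% = 3.5 points.
The ratio doubles every 70/3.5 ≈ 20.00 years.
19/20.00 ≈ 0.95 doublings → ratio ≈ 2^0.95 ≈ 1.9.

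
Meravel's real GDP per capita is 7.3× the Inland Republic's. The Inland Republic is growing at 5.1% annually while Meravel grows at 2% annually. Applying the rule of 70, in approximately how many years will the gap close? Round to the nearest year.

roughly 65 years

What matters is the difference: 3.1 pp.
Rule of 70 on the gap: the ratio halves every 70/3.1 ≈ 22.58 years.
A 7.3× gap takes log₂(7.3) ≈ 2.87 halvings to close: 2.87 × 22.58 ≈ 65 years.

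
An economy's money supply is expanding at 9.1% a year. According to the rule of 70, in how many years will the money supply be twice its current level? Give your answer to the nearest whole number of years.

Doubling time ≈ 70 / 9.1 = 7.69 years.

around 8 years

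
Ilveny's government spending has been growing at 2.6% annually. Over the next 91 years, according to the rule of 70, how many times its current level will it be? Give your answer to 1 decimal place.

Doubling time ≈ 70/2.6 = 26.92 years.
91 years / 26.92 ≈ 3.38 doublings → factor 2^3.38 ≈ 10.4.

around 10.4 times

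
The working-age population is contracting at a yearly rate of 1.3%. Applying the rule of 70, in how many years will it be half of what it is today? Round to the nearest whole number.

The rule works in reverse for decay: 70/1.3 ≈ 53.85 years to halve.

around 54 years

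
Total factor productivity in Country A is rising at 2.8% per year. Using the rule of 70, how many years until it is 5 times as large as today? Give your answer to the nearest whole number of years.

around 58 years

One doubling takes 70/2.8 = 25.00 years.
5× is log₂ 5 ≈ 2.32 doublings, so ≈ 2.32 × 25.00 = 58 years.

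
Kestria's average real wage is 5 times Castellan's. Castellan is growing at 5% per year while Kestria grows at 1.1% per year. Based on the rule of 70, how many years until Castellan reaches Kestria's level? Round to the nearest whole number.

What matters is the difference: 3.9 pp.
Rule of 70 on the gap: the ratio halves every 70/3.9 ≈ 17.95 years.
A 5 times gap takes log₂(5) ≈ 2.32 halvings to close: 2.32 × 17.95 ≈ 42 years.

around 42 years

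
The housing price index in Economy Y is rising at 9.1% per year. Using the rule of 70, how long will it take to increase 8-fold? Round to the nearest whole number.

At 9.1% it doubles every 70/9.1 ≈ 7.69 years.
8 = 2^3, so 3 doublings → 23 years.

roughly 23 years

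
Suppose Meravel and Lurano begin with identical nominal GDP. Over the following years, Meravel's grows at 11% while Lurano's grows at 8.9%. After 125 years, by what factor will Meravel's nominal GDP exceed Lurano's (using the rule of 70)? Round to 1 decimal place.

roughly 13.5 times

Rate gap = 11% − 8.9% = 2.1 points.
The ratio doubles every 70/2.1 ≈ 33.33 years.
125/33.33 ≈ 3.75 doublings → ratio ≈ 2^3.75 ≈ 13.5.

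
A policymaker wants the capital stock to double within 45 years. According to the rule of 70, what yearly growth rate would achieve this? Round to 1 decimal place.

1.6% per year

70 / 45 ≈ 1.56, so about 1.6% per year.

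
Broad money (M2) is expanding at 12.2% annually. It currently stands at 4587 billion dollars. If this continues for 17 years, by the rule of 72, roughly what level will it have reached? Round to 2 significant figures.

Doubling time ≈ 72/12.2 = 5.90 years.
17 years is 17/5.90 ≈ 2.88 doublings, a factor of 2^2.88 ≈ 7.36.
4587 × 7.36 ≈ 34000 billion dollars.

about 34000 billion dollars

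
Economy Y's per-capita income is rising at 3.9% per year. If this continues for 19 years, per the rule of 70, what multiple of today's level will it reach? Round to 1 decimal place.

Doubling time ≈ 70/3.9 = 17.95 years.
19 years / 17.95 ≈ 1.06 doublings → factor 2^1.06 ≈ 2.1.

approximately 2.1 times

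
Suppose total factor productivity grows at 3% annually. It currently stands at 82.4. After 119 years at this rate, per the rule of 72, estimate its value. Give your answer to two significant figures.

Doubling time ≈ 72/3 = 24.00 years.
119 years is 119/24.00 ≈ 4.96 doublings, a factor of 2^4.96 ≈ 31.12.
82.4 × 31.12 ≈ 2600.

2600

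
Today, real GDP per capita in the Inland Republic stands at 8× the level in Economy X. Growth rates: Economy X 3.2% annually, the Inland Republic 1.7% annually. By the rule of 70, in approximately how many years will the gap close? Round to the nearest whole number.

approximately 140 years

What matters is the difference: 1.5 pp.
Rule of 70 on the gap: the ratio halves every 70/1.5 ≈ 46.67 years.
An 8× gap closes after 3 halvings: 3 × 46.67 ≈ 140 years.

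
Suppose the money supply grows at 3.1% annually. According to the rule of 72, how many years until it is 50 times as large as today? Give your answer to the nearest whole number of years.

Doubling time ≈ 72/3.1 = 23.23 years.
50× is log₂ 50 ≈ 5.64 doublings, so ≈ 5.64 × 23.23 = 131 years.

roughly 131 years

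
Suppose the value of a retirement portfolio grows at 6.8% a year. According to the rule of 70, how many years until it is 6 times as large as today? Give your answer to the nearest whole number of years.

Doubling time ≈ 70/6.8 = 10.29 years.
Reaching 6× takes log₂(6) ≈ 2.58 doublings.
2.58 × 10.29 ≈ 27 years.

about 27 years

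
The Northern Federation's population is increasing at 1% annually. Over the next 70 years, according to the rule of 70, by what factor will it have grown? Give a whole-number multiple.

about 2 times

70/1 ≈ 70.00 years per doubling.
70 years fits 1 doubling: 2^1 = 2.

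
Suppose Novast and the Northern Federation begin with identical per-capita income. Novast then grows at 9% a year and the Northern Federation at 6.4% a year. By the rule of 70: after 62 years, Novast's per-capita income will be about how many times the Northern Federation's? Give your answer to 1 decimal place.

Rate gap = 9% − 6.4% = 2.6 points.
The ratio doubles every 70/2.6 ≈ 26.92 years.
62/26.92 ≈ 2.30 doublings → ratio ≈ 2^2.30 ≈ 4.9.

around 4.9 times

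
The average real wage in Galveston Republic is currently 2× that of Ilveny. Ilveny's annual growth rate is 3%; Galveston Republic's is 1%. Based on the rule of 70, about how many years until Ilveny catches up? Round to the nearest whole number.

roughly 35 years

Ilveny gains on Galveston Republic at 3% − 1% = 2 points a year.
At that relative rate the gap halves every 70/2 ≈ 35.00 years.
A 2× gap closes after 1 halving: 1 × 35.00 ≈ 35 years.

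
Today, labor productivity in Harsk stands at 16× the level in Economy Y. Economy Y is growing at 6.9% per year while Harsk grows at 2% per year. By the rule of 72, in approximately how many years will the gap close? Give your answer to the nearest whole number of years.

What matters is the difference: 4.9 pp.
Rule of 72 on the gap: the ratio halves every 72/4.9 ≈ 14.69 years.
A 16× gap closes after 4 halvings: 4 × 14.69 ≈ 59 years.

≈ 59 years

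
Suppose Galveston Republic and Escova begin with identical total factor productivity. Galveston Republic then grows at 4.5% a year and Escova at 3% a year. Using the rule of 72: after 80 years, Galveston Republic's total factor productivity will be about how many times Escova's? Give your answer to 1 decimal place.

≈ 3.2 times

Galveston Republic pulls ahead at 1.5 pp per year, so the ratio doubles every 72/1.5 ≈ 48.00 years.
In 80 years that's 1.67 doublings: 2^1.67 ≈ 3.2.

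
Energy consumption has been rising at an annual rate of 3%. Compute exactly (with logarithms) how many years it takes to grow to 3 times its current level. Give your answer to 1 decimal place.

t = ln(3) / ln(1 + 0.03) = 1.0986 / 0.029559 ≈ 37.17.

37.2 years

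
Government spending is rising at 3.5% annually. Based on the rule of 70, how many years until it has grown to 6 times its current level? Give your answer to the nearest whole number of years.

approximately 52 years

At 3.5% it doubles every 70/3.5 ≈ 20.00 years.
Reaching 6× takes log₂(6) ≈ 2.58 doublings.
2.58 × 20.00 ≈ 52 years.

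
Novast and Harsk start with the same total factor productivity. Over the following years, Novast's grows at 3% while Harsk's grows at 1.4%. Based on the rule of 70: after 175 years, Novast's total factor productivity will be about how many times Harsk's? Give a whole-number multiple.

Only the 1.6-point difference matters.
70/1.6 ≈ 43.75 years per doubling of the ratio; 175 years gives 4.00 doublings, so ≈ 16×.

around 16 times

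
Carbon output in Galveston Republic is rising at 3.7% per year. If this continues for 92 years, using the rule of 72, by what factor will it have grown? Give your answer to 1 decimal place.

approximately 26.5 times

Doubles every ≈ 19.46 years (72/3.7).
92 years is 4.73 doublings; 2^4.73 ≈ 26.5×.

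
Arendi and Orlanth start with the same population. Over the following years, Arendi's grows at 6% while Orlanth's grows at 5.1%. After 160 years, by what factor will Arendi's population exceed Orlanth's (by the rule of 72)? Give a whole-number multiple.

around 4 times

Rate gap = 6% − 5.1% = 0.9 points.
The ratio doubles every 72/0.9 ≈ 80.00 years.
160/80.00 ≈ 2.00 doublings → ratio ≈ 2^2.00 ≈ 4.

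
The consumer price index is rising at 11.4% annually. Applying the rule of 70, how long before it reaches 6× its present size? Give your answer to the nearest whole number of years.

One doubling takes 70/11.4 = 6.14 years.
Reaching 6× takes log₂(6) ≈ 2.58 doublings.
2.58 × 6.14 ≈ 16 years.

roughly 16 years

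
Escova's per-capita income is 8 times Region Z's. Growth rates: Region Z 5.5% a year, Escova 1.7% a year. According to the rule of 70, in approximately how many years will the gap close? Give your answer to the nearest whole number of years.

What matters is the difference: 3.8 pp.
Rule of 70 on the gap: the ratio halves every 70/3.8 ≈ 18.42 years.
An 8 times gap closes after 3 halvings: 3 × 18.42 ≈ 55 years.

around 55 years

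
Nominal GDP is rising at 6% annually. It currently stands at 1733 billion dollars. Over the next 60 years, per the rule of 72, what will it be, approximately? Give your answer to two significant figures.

55000 billion dollars

Doubling time ≈ 72/6 = 12.00 years.
60 years is 60/12.00 ≈ 5.00 doublings, a factor of 2^5.00 ≈ 32.00.
1733 × 32.00 ≈ 55000 billion dollars.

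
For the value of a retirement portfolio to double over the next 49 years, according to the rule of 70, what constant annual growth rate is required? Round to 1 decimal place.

70 / 49 ≈ 1.43, so about 1.4% annually.

about 1.4%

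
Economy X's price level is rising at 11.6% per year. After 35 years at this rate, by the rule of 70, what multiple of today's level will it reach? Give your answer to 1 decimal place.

Doubling time ≈ 70/11.6 = 6.03 years.
35 years / 6.03 ≈ 5.80 doublings → factor 2^5.80 ≈ 55.7.

55.7 times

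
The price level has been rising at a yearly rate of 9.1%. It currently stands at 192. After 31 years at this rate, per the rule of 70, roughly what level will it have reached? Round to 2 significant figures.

It doubles every 70/9.1 ≈ 7.69 years, so 31 years is 4.03 doublings.
2^4.03 ≈ 16.34; 192 × 16.34 ≈ 3100.

≈ 3100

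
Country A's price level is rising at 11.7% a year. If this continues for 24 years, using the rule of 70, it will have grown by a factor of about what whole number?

Doubling time ≈ 70/11.7 = 5.98 years.
24/5.98 ≈ 4 doublings, so about 2^4 = 16×.

≈ 16 times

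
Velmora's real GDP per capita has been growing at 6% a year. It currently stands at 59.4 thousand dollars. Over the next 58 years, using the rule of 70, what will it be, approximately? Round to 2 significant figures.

Doubling time ≈ 70/6 = 11.67 years.
58 years is 58/11.67 ≈ 4.97 doublings, a factor of 2^4.97 ≈ 31.34.
59.4 × 31.34 ≈ 1900 thousand dollars.

around 1900 thousand dollars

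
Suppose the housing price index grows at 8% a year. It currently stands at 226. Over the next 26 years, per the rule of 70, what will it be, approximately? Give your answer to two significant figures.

≈ 1800

It doubles every 70/8 ≈ 8.75 years, so 26 years is 2.97 doublings.
2^2.97 ≈ 7.84; 226 × 7.84 ≈ 1800.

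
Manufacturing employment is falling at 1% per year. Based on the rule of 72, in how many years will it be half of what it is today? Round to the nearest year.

roughly 72 years

The rule works in reverse for decay: 72/1 ≈ 72.00 years to halve.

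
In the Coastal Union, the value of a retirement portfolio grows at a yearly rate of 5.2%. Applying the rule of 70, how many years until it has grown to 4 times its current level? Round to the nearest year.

about 27 years

At 5.2% it doubles every 70/5.2 ≈ 13.46 years.
Getting to 4× needs 2 doublings: 2 × 13.46 ≈ 27 years.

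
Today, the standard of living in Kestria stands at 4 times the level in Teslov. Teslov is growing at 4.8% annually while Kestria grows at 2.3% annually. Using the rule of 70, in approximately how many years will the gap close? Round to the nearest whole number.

What matters is the difference: 2.5 pp.
Rule of 70 on the gap: the ratio halves every 70/2.5 ≈ 28.00 years.
A 4 times gap closes after 2 halvings: 2 × 28.00 ≈ 56 years.

≈ 56 years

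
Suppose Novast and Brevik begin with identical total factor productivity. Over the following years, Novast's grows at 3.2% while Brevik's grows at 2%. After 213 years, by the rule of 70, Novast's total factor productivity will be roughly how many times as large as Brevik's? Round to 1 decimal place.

approximately 12.6 times

Novast pulls ahead at 1.2 pp per year, so the ratio doubles every 70/1.2 ≈ 58.33 years.
In 213 years that's 3.65 doublings: 2^3.65 ≈ 12.6.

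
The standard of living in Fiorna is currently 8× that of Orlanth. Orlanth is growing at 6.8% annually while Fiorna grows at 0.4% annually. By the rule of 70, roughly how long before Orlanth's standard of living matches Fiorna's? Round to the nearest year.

33 years

Orlanth gains on Fiorna at 6.8% − 0.4% = 6.4 points a year.
At that relative rate the gap halves every 70/6.4 ≈ 10.94 years.
An 8× gap closes after 3 halvings: 3 × 10.94 ≈ 33 years.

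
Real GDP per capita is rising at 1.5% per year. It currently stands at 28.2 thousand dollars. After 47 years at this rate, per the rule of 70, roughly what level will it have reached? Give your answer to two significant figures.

roughly 57 thousand dollars

It doubles every 70/1.5 ≈ 46.67 years, so 47 years is 1.01 doublings.
2^1.01 ≈ 2.01; 28.2 × 2.01 ≈ 57 thousand dollars.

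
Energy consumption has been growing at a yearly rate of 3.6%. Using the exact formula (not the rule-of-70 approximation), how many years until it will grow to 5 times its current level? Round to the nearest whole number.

t = ln(5) / ln(1 + 0.036) = 1.6094 / 0.035367 ≈ 45.51.
≈ 46 years.

46 years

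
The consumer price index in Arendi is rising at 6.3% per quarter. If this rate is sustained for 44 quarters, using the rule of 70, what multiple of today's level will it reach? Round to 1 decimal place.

Doubling time ≈ 70/6.3 = 11.11 quarters.
44 quarters / 11.11 ≈ 3.96 doublings → factor 2^3.96 ≈ 15.6.

around 15.6 times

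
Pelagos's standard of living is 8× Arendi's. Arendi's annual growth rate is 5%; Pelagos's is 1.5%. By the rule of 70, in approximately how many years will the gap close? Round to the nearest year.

approximately 60 years

Arendi gains on Pelagos at 5% − 1.5% = 3.5 points a year.
At that relative rate the gap halves every 70/3.5 ≈ 20.00 years.
An 8× gap closes after 3 halvings: 3 × 20.00 ≈ 60 years.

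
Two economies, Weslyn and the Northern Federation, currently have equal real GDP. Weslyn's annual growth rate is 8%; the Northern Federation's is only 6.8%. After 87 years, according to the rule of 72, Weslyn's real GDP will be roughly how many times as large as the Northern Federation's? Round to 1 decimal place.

Only the 1.2-point difference matters.
72/1.2 ≈ 60.00 years per doubling of the ratio; 87 years gives 1.45 doublings, so ≈ 2.7×.

about 2.7 times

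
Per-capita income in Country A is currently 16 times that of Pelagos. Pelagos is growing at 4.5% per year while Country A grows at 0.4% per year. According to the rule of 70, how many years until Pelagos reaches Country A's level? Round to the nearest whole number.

≈ 68 years

The growth-rate gap is 4.5% − 0.4% = 4.1 percentage points.
So the ratio between them halves every 70/4.1 ≈ 17.07 years.
A 16 times gap closes after 4 halvings: 4 × 17.07 ≈ 68 years.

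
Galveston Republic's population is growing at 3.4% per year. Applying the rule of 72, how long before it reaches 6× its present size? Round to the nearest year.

roughly 55 years

At 3.4% it doubles every 72/3.4 ≈ 21.18 years.
6× is log₂ 6 ≈ 2.58 doublings, so ≈ 2.58 × 21.18 = 55 years.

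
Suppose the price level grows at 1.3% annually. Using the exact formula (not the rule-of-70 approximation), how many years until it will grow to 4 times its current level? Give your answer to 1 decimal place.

t = ln(4) / ln(1 + 0.013) = 1.3863 / 0.012916 ≈ 107.33.

107.3 years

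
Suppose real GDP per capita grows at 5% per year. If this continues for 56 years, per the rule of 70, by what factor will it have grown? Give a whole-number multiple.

approximately 16 times

70/5 ≈ 14.00 years per doubling.
56 years fits 4 doublings: 2^4 = 16.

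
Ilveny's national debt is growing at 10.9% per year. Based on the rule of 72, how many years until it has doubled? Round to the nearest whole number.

72/10.9 ≈ 6.61, so it doubles roughly every 7 years.

≈ 7 years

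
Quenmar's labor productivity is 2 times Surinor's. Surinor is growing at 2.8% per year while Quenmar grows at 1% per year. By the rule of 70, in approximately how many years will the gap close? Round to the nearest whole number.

What matters is the difference: 1.8 pp.
Rule of 70 on the gap: the ratio halves every 70/1.8 ≈ 38.89 years.
A 2 times gap closes after 1 halving: 1 × 38.89 ≈ 39 years.

around 39 years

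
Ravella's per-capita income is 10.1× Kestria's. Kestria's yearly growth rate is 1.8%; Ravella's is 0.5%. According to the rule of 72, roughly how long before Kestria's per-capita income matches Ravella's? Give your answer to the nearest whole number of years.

Kestria gains on Ravella at 1.8% − 0.5% = 1.3 points a year.
At that relative rate the gap halves every 72/1.3 ≈ 55.38 years.
A 10.1× gap takes log₂(10.1) ≈ 3.34 halvings to close: 3.34 × 55.38 ≈ 185 years.

roughly 185 years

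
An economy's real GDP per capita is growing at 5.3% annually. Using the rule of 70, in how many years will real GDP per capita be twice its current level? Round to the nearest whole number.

roughly 13 years

70/5.3 ≈ 13.21, so it doubles roughly every 13 years.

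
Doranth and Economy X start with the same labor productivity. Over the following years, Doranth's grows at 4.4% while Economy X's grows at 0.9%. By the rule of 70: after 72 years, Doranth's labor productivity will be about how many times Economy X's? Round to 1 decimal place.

about 12.1 times

Only the 3.5-point difference matters.
70/3.5 ≈ 20.00 years per doubling of the ratio; 72 years gives 3.60 doublings, so ≈ 12.1×.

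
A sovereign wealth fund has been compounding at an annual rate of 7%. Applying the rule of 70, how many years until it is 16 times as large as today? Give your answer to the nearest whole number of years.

about 40 years

At 7% it doubles every 70/7 ≈ 10.00 years.
Getting to 16× needs 4 doublings: 4 × 10.00 ≈ 40 years.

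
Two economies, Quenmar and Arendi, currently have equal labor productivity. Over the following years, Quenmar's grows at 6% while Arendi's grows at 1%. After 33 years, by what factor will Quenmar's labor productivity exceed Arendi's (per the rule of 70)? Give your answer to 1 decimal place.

roughly 5.1 times

Rate gap = 6% − 1% = 5 points.
The ratio doubles every 70/5 ≈ 14.00 years.
33/14.00 ≈ 2.36 doublings → ratio ≈ 2^2.36 ≈ 5.1.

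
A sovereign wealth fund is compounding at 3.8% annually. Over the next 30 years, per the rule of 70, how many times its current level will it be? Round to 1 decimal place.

Doubling time ≈ 70/3.8 = 18.42 years.
30 years / 18.42 ≈ 1.63 doublings → factor 2^1.63 ≈ 3.1.

roughly 3.1 times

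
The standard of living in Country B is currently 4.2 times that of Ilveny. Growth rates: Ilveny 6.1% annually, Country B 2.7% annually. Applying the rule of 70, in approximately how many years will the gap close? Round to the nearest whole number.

about 43 years

The growth-rate gap is 6.1% − 2.7% = 3.4 percentage points.
So the ratio between them halves every 70/3.4 ≈ 20.59 years.
A 4.2 times gap takes log₂(4.2) ≈ 2.07 halvings to close: 2.07 × 20.59 ≈ 43 years.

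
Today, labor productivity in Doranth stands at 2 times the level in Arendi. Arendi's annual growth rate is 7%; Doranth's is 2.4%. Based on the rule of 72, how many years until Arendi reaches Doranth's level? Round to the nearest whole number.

≈ 16 years

Arendi gains on Doranth at 7% − 2.4% = 4.6 points a year.
At that relative rate the gap halves every 72/4.6 ≈ 15.65 years.
A 2 times gap closes after 1 halving: 1 × 15.65 ≈ 16 years.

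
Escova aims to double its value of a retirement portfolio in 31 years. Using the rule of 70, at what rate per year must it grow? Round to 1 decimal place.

70 / 31 ≈ 2.26, so about 2.3% per year.

approximately 2.3%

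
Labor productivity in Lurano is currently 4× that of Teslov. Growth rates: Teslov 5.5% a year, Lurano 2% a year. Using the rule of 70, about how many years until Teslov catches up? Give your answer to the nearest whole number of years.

What matters is the difference: 3.5 pp.
Rule of 70 on the gap: the ratio halves every 70/3.5 ≈ 20.00 years.
A 4× gap closes after 2 halvings: 2 × 20.00 ≈ 40 years.

approximately 40 years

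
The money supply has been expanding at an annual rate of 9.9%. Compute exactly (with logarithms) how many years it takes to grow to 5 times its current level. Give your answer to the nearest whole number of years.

17 years

t = ln(5) / ln(1 + 0.099) = 1.6094 / 0.094401 ≈ 17.05.
≈ 17 years.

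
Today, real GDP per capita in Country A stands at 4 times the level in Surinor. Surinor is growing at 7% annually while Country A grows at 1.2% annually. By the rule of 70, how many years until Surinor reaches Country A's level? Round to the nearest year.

What matters is the difference: 5.8 pp.
Rule of 70 on the gap: the ratio halves every 70/5.8 ≈ 12.07 years.
A 4 times gap closes after 2 halvings: 2 × 12.07 ≈ 24 years.

24 years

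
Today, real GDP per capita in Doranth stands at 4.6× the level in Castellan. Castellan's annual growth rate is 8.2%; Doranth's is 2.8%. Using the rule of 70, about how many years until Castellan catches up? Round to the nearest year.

Castellan gains on Doranth at 8.2% − 2.8% = 5.4 points a year.
At that relative rate the gap halves every 70/5.4 ≈ 12.96 years.
A 4.6× gap takes log₂(4.6) ≈ 2.20 halvings to close: 2.20 × 12.96 ≈ 29 years.

≈ 29 years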